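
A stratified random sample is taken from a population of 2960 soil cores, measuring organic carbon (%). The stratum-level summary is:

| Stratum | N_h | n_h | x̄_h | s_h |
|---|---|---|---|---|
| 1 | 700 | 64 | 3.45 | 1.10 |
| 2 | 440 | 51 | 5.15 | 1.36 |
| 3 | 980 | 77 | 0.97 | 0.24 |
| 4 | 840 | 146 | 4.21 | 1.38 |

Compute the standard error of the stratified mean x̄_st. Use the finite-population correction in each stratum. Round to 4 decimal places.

SE(x̄_st) ≈ 0.0511

V̂(x̄_st) = Σ W_h² (1 − n_h/N_h) s_h²/n_h, with W_h = N_h/N and N = 2960:
  stratum 1: (700/2960)²·(1 − 64/700)·1.10²/64 = 0.000960676
  stratum 2: (440/2960)²·(1 − 51/440)·1.36²/51 = 0.000708478
  stratum 3: (980/2960)²·(1 − 77/980)·0.24²/77 = 7.55548e-05
  stratum 4: (840/2960)²·(1 − 146/840)·1.38²/146 = 0.000867882
V̂(x̄_st) = 0.00261259
SE(x̄_st) = √0.00261259 = 0.0511135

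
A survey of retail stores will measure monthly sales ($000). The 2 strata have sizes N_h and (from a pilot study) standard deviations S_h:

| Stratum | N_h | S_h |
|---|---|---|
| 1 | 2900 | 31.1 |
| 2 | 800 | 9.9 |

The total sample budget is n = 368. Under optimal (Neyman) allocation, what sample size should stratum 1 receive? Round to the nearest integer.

Neyman allocation: n_h = n · N_h S_h / Σ N_i S_i, with n = 368.
  stratum 1: N_h·S_h = 2900·31.1 = 90190.00
  stratum 2: N_h·S_h = 800·9.9 = 7920.00
Σ N_h S_h = 98110.00
n for stratum 1 = 368·90190.00/98110.00 = 338.293 → 338

338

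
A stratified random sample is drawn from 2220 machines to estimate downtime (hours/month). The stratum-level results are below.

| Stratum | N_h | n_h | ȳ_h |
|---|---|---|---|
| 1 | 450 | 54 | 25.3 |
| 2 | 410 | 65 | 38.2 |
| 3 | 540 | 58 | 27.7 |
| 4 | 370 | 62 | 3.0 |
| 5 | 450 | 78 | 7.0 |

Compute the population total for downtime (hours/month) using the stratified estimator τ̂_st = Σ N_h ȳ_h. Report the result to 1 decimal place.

τ̂_st = Σ N_h ȳ_h = 450·25.3 + 410·38.2 + 540·27.7 + 370·3.0 + 450·7.0 = 46265.0

τ̂_st ≈ 46265.0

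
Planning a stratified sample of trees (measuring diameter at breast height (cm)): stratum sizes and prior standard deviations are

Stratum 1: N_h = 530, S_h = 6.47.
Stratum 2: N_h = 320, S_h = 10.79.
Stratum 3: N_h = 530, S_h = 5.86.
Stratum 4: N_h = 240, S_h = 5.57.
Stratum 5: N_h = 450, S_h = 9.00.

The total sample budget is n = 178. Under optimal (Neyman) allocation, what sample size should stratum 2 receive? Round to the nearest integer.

Neyman allocation: n_h = n · N_h S_h / Σ N_i S_i, with n = 178.
  stratum 1: N_h·S_h = 530·6.47 = 3429.10
  stratum 2: N_h·S_h = 320·10.79 = 3452.80
  stratum 3: N_h·S_h = 530·5.86 = 3105.80
  stratum 4: N_h·S_h = 240·5.57 = 1336.80
  stratum 5: N_h·S_h = 450·9.00 = 4050.00
Σ N_h S_h = 15374.50
n for stratum 2 = 178·3452.80/15374.50 = 39.975 → 40

40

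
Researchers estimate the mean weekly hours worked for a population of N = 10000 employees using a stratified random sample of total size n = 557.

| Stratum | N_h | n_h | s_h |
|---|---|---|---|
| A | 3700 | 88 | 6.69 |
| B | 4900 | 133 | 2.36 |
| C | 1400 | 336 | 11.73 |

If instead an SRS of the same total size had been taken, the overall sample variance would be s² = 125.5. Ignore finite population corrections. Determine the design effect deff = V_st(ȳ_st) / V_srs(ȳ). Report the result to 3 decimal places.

V̂(ȳ_st) = Σ W_h² s_h²/n_h, with W_h = N_h/N and N = 10000:
  stratum A: (3700/10000)²·6.69²/88 = 0.0696263
  stratum B: (4900/10000)²·2.36²/133 = 0.0100546
  stratum C: (1400/10000)²·11.73²/336 = 0.00802625
V_st = 0.0877071
V_srs = s²/n = 125.5/557 = 0.225314
deff = V_st / V_srs = 0.0877071/0.225314 = 0.3893

deff ≈ 0.389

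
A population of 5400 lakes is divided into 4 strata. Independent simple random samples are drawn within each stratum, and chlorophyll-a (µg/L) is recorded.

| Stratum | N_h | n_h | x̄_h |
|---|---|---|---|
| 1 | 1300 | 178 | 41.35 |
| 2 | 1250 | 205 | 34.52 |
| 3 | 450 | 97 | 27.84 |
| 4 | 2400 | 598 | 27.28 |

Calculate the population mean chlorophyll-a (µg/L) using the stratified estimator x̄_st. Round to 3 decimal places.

N = Σ N_h = 5400. Stratum weights W_h = N_h/N.
x̄_st = (1300·41.35 + 1250·34.52 + 450·27.84 + 2400·27.28) / 5400 = 32.38981

x̄_st ≈ 32.390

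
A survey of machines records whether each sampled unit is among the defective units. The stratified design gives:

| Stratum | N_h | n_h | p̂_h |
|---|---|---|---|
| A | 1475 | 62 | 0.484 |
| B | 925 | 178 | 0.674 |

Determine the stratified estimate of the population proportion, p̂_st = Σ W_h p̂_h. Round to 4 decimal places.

p̂_st ≈ 0.5572

N = 2400; stratum weights W_h = N_h/N.
p̂_st = Σ W_h p̂_h = (1475·0.484 + 925·0.674)/2400 = 0.55723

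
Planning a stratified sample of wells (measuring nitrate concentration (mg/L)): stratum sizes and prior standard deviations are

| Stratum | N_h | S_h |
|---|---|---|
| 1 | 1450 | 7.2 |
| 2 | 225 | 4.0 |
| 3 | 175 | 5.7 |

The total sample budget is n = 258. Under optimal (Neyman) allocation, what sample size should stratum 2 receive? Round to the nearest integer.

19

Neyman allocation: n_h = n · N_h S_h / Σ N_i S_i, with n = 258.
  stratum 1: N_h·S_h = 1450·7.2 = 10440.00
  stratum 2: N_h·S_h = 225·4.0 = 900.00
  stratum 3: N_h·S_h = 175·5.7 = 997.50
Σ N_h S_h = 12337.50
n for stratum 2 = 258·900.00/12337.50 = 18.821 → 19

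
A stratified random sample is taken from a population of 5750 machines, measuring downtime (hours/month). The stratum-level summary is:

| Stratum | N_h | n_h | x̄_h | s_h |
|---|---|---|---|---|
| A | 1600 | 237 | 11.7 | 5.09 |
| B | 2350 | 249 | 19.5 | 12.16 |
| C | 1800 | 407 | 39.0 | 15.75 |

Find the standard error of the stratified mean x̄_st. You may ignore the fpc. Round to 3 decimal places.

SE(x̄_st) ≈ 0.409

V̂(x̄_st) = Σ W_h² s_h²/n_h, with W_h = N_h/N and N = 5750:
  stratum A: (1600/5750)²·5.09²/237 = 0.00846431
  stratum B: (2350/5750)²·12.16²/249 = 0.09919
  stratum C: (1800/5750)²·15.75²/407 = 0.0597277
V̂(x̄_st) = 0.167382
SE(x̄_st) = √0.167382 = 0.409123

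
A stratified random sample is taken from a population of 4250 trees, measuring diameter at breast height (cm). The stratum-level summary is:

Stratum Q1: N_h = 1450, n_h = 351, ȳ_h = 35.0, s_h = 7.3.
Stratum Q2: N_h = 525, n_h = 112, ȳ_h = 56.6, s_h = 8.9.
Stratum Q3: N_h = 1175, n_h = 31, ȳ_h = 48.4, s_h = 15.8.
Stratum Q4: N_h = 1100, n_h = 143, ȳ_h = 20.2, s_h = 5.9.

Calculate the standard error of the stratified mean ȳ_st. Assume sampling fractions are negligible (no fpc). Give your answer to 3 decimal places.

SE(ȳ_st) ≈ 0.813

V̂(ȳ_st) = Σ W_h² s_h²/n_h, with W_h = N_h/N and N = 4250:
  stratum Q1: (1450/4250)²·7.3²/351 = 0.0176724
  stratum Q2: (525/4250)²·8.9²/112 = 0.010792
  stratum Q3: (1175/4250)²·15.8²/31 = 0.615532
  stratum Q4: (1100/4250)²·5.9²/143 = 0.0163071
V̂(ȳ_st) = 0.660303
SE(ȳ_st) = √0.660303 = 0.81259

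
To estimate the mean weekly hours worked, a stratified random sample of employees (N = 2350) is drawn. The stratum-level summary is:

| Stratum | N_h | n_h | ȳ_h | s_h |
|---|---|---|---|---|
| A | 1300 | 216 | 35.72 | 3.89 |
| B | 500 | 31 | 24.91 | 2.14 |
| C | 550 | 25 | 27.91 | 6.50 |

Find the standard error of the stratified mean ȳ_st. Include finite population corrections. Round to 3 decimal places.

SE(ȳ_st) ≈ 0.335

V̂(ȳ_st) = Σ W_h² (1 − n_h/N_h) s_h²/n_h, with W_h = N_h/N and N = 2350:
  stratum A: (1300/2350)²·(1 − 216/1300)·3.89²/216 = 0.0178765
  stratum B: (500/2350)²·(1 − 31/500)·2.14²/31 = 0.00627297
  stratum C: (550/2350)²·(1 − 25/550)·6.50²/25 = 0.0883635
V̂(ȳ_st) = 0.112513
SE(ȳ_st) = √0.112513 = 0.33543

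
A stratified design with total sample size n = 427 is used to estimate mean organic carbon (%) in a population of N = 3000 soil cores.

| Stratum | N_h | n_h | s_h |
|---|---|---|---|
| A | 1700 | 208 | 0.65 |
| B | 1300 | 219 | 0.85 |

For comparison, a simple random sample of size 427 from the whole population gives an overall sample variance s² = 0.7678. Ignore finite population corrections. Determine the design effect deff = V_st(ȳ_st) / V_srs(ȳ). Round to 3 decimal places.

deff ≈ 0.707

V̂(ȳ_st) = Σ W_h² s_h²/n_h, with W_h = N_h/N and N = 3000:
  stratum A: (1700/3000)²·0.65²/208 = 0.000652257
  stratum B: (1300/3000)²·0.85²/219 = 0.000619495
V_st = 0.00127175
V_srs = s²/n = 0.7678/427 = 0.00179813
deff = V_st / V_srs = 0.00127175/0.00179813 = 0.7073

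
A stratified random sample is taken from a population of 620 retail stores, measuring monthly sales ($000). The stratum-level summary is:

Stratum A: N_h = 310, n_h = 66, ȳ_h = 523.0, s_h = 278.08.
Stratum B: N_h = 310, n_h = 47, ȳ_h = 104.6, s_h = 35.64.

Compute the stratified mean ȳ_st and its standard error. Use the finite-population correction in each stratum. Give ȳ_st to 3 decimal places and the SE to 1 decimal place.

ȳ_st ≈ 313.800, SE ≈ 15.4

ȳ_st = Σ W_h ȳ_h = (310·523.0 + 310·104.6)/620 = 313.80000
V̂(ȳ_st) = Σ W_h² (1 − n_h/N_h) s_h²/n_h, with W_h = N_h/N and N = 620:
  stratum A: (310/620)²·(1 − 66/310)·278.08²/66 = 230.549
  stratum B: (310/620)²·(1 − 47/310)·35.64²/47 = 5.73207
V̂(ȳ_st) = 236.281
SE(ȳ_st) = √236.281 = 15.3714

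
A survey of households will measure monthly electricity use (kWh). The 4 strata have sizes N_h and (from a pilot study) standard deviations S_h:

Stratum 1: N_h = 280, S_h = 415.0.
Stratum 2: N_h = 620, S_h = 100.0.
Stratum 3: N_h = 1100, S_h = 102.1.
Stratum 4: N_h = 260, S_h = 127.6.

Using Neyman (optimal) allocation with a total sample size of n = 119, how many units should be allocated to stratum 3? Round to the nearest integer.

Neyman allocation: n_h = n · N_h S_h / Σ N_i S_i, with n = 119.
  stratum 1: N_h·S_h = 280·415.0 = 116200.00
  stratum 2: N_h·S_h = 620·100.0 = 62000.00
  stratum 3: N_h·S_h = 1100·102.1 = 112310.00
  stratum 4: N_h·S_h = 260·127.6 = 33176.00
Σ N_h S_h = 323686.00
n for stratum 3 = 119·112310.00/323686.00 = 41.290 → 41

41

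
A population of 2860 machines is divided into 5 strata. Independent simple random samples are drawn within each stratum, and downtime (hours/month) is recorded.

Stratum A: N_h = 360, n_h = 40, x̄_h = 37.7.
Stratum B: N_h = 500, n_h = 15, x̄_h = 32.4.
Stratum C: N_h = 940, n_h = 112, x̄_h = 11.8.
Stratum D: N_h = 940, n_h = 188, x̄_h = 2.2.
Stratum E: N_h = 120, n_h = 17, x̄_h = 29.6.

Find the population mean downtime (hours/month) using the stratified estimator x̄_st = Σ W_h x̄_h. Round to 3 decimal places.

x̄_st ≈ 16.253

N = Σ N_h = 2860. Stratum weights W_h = N_h/N.
x̄_st = (360·37.7 + 500·32.4 + 940·11.8 + 940·2.2 + 120·29.6) / 2860 = 16.25315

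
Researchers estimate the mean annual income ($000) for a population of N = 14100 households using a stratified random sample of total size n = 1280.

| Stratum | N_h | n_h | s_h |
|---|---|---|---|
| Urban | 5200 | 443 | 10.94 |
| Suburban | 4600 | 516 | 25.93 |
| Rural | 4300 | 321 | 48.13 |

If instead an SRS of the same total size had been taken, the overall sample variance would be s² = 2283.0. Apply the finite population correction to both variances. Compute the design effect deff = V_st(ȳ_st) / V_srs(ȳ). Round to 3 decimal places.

deff ≈ 0.480

V̂(ȳ_st) = Σ W_h² (1 − n_h/N_h) s_h²/n_h, with W_h = N_h/N and N = 14100:
  stratum Urban: (5200/14100)²·(1 − 443/5200)·10.94²/443 = 0.0336147
  stratum Suburban: (4600/14100)²·(1 − 516/4600)·25.93²/516 = 0.123129
  stratum Rural: (4300/14100)²·(1 − 321/4300)·48.13²/321 = 0.621056
V_st = 0.7778
V_srs = (1 − 1280/14100)·2283.0/1280 = 1.62168
deff = V_st / V_srs = 0.7778/1.62168 = 0.4796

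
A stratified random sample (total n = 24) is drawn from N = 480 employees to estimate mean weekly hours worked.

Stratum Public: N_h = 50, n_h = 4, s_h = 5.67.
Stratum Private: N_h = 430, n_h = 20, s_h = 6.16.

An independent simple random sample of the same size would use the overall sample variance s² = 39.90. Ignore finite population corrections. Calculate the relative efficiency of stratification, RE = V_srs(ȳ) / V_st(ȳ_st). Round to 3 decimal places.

V̂(ȳ_st) = Σ W_h² s_h²/n_h, with W_h = N_h/N and N = 480:
  stratum Public: (50/480)²·5.67²/4 = 0.0872095
  stratum Private: (430/480)²·6.16²/20 = 1.5226
V_st = 1.60981
V_srs = s²/n = 39.90/24 = 1.6625
Relative efficiency = V_srs / V_st = 1.6625/1.60981 = 1.0327

RE ≈ 1.033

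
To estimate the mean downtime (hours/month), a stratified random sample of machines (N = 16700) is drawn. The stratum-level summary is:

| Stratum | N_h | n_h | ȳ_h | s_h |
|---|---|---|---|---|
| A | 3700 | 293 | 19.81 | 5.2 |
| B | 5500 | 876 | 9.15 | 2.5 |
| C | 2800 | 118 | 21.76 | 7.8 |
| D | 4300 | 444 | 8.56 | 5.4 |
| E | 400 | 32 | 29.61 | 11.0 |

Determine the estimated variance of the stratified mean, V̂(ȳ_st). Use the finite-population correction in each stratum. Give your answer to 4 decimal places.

V̂(ȳ_st) = Σ W_h² (1 − n_h/N_h) s_h²/n_h, with W_h = N_h/N and N = 16700:
  stratum A: (3700/16700)²·(1 − 293/3700)·5.2²/293 = 0.00417138
  stratum B: (5500/16700)²·(1 − 876/5500)·2.5²/876 = 0.000650614
  stratum C: (2800/16700)²·(1 − 118/2800)·7.8²/118 = 0.0138832
  stratum D: (4300/16700)²·(1 − 444/4300)·5.4²/444 = 0.0039046
  stratum E: (400/16700)²·(1 − 32/400)·11.0²/32 = 0.00199577
V̂(ȳ_st) = 0.0246056

V̂(ȳ_st) ≈ 0.0246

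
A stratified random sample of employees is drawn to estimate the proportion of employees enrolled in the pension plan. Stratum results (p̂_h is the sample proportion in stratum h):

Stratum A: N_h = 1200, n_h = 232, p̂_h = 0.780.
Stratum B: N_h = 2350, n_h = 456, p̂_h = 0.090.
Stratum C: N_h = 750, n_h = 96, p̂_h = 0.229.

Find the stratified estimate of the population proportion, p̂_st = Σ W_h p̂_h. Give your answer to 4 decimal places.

p̂_st ≈ 0.3068

N = 4300; stratum weights W_h = N_h/N.
p̂_st = Σ W_h p̂_h = (1200·0.780 + 2350·0.090 + 750·0.229)/4300 = 0.30680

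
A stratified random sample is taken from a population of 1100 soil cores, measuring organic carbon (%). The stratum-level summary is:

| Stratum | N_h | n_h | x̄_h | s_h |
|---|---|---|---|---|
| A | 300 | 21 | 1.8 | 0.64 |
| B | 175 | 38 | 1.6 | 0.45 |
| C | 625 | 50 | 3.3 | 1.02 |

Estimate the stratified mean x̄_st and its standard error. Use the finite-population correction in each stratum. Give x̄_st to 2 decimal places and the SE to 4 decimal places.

x̄_st ≈ 2.62, SE ≈ 0.0874

x̄_st = Σ W_h x̄_h = (300·1.8 + 175·1.6 + 625·3.3)/1100 = 2.62045
V̂(x̄_st) = Σ W_h² (1 − n_h/N_h) s_h²/n_h, with W_h = N_h/N and N = 1100:
  stratum A: (300/1100)²·(1 − 21/300)·0.64²/21 = 0.00134921
  stratum B: (175/1100)²·(1 − 38/175)·0.45²/38 = 0.000105588
  stratum C: (625/1100)²·(1 − 50/625)·1.02²/50 = 0.00618006
V̂(x̄_st) = 0.00763486
SE(x̄_st) = √0.00763486 = 0.0873777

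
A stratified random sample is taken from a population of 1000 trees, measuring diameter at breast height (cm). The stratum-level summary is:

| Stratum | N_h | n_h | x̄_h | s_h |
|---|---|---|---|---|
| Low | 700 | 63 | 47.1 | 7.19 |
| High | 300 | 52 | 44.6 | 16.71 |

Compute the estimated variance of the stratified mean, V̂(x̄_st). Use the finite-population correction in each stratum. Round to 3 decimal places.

V̂(x̄_st) = Σ W_h² (1 − n_h/N_h) s_h²/n_h, with W_h = N_h/N and N = 1000:
  stratum Low: (700/1000)²·(1 − 63/700)·7.19²/63 = 0.365894
  stratum High: (300/1000)²·(1 − 52/300)·16.71²/52 = 0.399505
V̂(x̄_st) = 0.765399

V̂(x̄_st) ≈ 0.765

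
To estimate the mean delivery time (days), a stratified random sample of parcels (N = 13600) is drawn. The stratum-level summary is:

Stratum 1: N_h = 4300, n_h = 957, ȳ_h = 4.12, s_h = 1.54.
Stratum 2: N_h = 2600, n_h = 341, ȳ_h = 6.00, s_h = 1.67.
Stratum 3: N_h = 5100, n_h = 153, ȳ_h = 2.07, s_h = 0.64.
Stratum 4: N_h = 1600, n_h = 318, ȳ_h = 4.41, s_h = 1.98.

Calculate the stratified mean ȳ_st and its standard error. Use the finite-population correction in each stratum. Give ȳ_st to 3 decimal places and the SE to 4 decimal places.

ȳ_st = Σ W_h ȳ_h = (4300·4.12 + 2600·6.00 + 5100·2.07 + 1600·4.41)/13600 = 3.74478
V̂(ȳ_st) = Σ W_h² (1 − n_h/N_h) s_h²/n_h, with W_h = N_h/N and N = 13600:
  stratum 1: (4300/13600)²·(1 − 957/4300)·1.54²/957 = 0.0001926
  stratum 2: (2600/13600)²·(1 − 341/2600)·1.67²/341 = 0.000259711
  stratum 3: (5100/13600)²·(1 − 153/5100)·0.64²/153 = 0.000365176
  stratum 4: (1600/13600)²·(1 − 318/1600)·1.98²/318 = 0.00013672
V̂(ȳ_st) = 0.000954208
SE(ȳ_st) = √0.000954208 = 0.0308903

ȳ_st ≈ 3.745, SE ≈ 0.0309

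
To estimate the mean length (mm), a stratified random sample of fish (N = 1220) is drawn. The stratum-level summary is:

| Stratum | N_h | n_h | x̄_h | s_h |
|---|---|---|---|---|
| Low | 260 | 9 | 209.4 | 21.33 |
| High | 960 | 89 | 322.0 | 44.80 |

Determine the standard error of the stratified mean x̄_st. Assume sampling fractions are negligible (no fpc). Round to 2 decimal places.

SE(x̄_st) ≈ 4.03

V̂(x̄_st) = Σ W_h² s_h²/n_h, with W_h = N_h/N and N = 1220:
  stratum Low: (260/1220)²·21.33²/9 = 2.29597
  stratum High: (960/1220)²·44.80²/89 = 13.9633
V̂(x̄_st) = 16.2593
SE(x̄_st) = √16.2593 = 4.03228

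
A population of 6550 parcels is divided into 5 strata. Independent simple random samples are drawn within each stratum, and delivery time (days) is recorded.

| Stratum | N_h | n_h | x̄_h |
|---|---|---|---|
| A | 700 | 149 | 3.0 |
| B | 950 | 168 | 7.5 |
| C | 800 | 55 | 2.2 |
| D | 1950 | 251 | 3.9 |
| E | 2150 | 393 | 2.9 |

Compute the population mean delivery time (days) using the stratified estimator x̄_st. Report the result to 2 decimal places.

x̄_st ≈ 3.79

N = Σ N_h = 6550. Stratum weights W_h = N_h/N.
x̄_st = (700·3.0 + 950·7.5 + 800·2.2 + 1950·3.9 + 2150·2.9) / 6550 = 3.7901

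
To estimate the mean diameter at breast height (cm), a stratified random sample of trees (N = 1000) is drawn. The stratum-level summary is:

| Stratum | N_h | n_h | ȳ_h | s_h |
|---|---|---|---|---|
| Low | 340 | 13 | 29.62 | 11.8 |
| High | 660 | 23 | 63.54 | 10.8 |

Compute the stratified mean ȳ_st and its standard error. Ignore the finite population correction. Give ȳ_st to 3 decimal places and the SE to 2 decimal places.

ȳ_st = Σ W_h ȳ_h = (340·29.62 + 660·63.54)/1000 = 52.00720
V̂(ȳ_st) = Σ W_h² s_h²/n_h, with W_h = N_h/N and N = 1000:
  stratum Low: (340/1000)²·11.8²/13 = 1.23816
  stratum High: (660/1000)²·10.8²/23 = 2.20906
V̂(ȳ_st) = 3.44723
SE(ȳ_st) = √3.44723 = 1.85667

ȳ_st ≈ 52.007, SE ≈ 1.86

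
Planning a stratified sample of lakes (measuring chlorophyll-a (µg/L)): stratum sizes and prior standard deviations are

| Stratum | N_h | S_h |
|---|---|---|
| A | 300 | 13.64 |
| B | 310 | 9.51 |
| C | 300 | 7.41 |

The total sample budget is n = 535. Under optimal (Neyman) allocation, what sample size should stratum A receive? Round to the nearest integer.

Neyman allocation: n_h = n · N_h S_h / Σ N_i S_i, with n = 535.
  stratum A: N_h·S_h = 300·13.64 = 4092.00
  stratum B: N_h·S_h = 310·9.51 = 2948.10
  stratum C: N_h·S_h = 300·7.41 = 2223.00
Σ N_h S_h = 9263.10
n for stratum A = 535·4092.00/9263.10 = 236.338 → 236

236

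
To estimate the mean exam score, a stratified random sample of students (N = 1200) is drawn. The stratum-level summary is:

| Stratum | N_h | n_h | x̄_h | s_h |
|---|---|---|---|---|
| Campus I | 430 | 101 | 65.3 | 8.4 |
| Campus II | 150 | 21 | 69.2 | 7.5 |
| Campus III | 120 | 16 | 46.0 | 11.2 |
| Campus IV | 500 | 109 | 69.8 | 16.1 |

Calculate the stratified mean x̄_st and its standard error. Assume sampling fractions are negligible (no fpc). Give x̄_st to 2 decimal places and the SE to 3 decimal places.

x̄_st ≈ 65.73, SE ≈ 0.789

x̄_st = Σ W_h x̄_h = (430·65.3 + 150·69.2 + 120·46.0 + 500·69.8)/1200 = 65.73250
V̂(x̄_st) = Σ W_h² s_h²/n_h, with W_h = N_h/N and N = 1200:
  stratum Campus I: (430/1200)²·8.4²/101 = 0.089704
  stratum Campus II: (150/1200)²·7.5²/21 = 0.0418527
  stratum Campus III: (120/1200)²·11.2²/16 = 0.0784
  stratum Campus IV: (500/1200)²·16.1²/109 = 0.41286
V̂(x̄_st) = 0.622817
SE(x̄_st) = √0.622817 = 0.789187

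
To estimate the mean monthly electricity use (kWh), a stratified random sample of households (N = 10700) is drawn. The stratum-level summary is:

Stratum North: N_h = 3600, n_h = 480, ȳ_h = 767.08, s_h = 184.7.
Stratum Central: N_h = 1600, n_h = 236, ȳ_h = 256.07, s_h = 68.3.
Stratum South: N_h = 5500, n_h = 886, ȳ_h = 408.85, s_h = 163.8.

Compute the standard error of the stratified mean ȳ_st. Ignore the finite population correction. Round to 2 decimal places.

SE(ȳ_st) ≈ 4.06

V̂(ȳ_st) = Σ W_h² s_h²/n_h, with W_h = N_h/N and N = 10700:
  stratum North: (3600/10700)²·184.7²/480 = 8.04507
  stratum Central: (1600/10700)²·68.3²/236 = 0.441979
  stratum South: (5500/10700)²·163.8²/886 = 8.00114
V̂(ȳ_st) = 16.4882
SE(ȳ_st) = √16.4882 = 4.06057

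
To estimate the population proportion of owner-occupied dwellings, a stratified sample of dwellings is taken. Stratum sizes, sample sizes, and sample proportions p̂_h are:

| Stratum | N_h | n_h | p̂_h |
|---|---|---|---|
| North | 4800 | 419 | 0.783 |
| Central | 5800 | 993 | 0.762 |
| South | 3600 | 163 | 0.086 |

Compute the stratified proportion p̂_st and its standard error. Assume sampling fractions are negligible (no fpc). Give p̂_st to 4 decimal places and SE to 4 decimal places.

p̂_st ≈ 0.5977, SE ≈ 0.0104

N = 14200; stratum weights W_h = N_h/N.
p̂_st = Σ W_h p̂_h = (4800·0.783 + 5800·0.762 + 3600·0.086)/14200 = 0.59772
V̂(p̂_st) = Σ W_h² p̂_h(1−p̂_h)/(n_h−1):
  stratum North: (4800/14200)²·0.783·0.217/418 = 4.64463e-05
  stratum Central: (5800/14200)²·0.762·0.238/992 = 3.05e-05
  stratum South: (3600/14200)²·0.086·0.914/162 = 3.11859e-05
V̂(p̂_st) = 0.000108132; SE = √V̂ = 0.0103987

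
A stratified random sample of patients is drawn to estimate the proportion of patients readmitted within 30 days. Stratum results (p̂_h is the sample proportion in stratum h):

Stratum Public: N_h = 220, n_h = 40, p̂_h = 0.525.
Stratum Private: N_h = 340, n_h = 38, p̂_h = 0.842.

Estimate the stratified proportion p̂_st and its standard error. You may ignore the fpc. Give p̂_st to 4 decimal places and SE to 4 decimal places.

p̂_st ≈ 0.7175, SE ≈ 0.0481

N = 560; stratum weights W_h = N_h/N.
p̂_st = Σ W_h p̂_h = (220·0.525 + 340·0.842)/560 = 0.71746
V̂(p̂_st) = Σ W_h² p̂_h(1−p̂_h)/(n_h−1):
  stratum Public: (220/560)²·0.525·0.475/39 = 0.000986865
  stratum Private: (340/560)²·0.842·0.158/37 = 0.00132541
V̂(p̂_st) = 0.00231227; SE = √V̂ = 0.0480861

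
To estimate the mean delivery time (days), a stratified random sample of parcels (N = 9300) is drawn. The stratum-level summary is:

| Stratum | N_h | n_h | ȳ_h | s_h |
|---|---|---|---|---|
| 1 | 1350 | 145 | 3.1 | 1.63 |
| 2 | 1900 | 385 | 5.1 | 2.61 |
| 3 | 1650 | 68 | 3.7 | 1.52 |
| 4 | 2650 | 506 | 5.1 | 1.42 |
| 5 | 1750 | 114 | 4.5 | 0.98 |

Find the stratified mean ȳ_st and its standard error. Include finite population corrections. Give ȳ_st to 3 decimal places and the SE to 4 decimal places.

ȳ_st = Σ W_h ȳ_h = (1350·3.1 + 1900·5.1 + 1650·3.7 + 2650·5.1 + 1750·4.5)/9300 = 4.44839
V̂(ȳ_st) = Σ W_h² (1 − n_h/N_h) s_h²/n_h, with W_h = N_h/N and N = 9300:
  stratum 1: (1350/9300)²·(1 − 145/1350)·1.63²/145 = 0.000344637
  stratum 2: (1900/9300)²·(1 − 385/1900)·2.61²/385 = 0.000588872
  stratum 3: (1650/9300)²·(1 − 68/1650)·1.52²/68 = 0.00102542
  stratum 4: (2650/9300)²·(1 − 506/2650)·1.42²/506 = 0.000261777
  stratum 5: (1750/9300)²·(1 − 114/1750)·0.98²/114 = 0.000278871
V̂(ȳ_st) = 0.00249958
SE(ȳ_st) = √0.00249958 = 0.0499958

ȳ_st ≈ 4.448, SE ≈ 0.0500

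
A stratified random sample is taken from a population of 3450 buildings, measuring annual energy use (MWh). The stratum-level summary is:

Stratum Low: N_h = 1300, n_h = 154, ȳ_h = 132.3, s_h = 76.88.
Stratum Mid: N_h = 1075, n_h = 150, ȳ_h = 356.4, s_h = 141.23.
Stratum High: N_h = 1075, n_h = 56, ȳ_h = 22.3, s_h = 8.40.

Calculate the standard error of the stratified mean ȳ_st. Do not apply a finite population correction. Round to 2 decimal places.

SE(ȳ_st) ≈ 4.30

V̂(ȳ_st) = Σ W_h² s_h²/n_h, with W_h = N_h/N and N = 3450:
  stratum Low: (1300/3450)²·76.88²/154 = 5.44947
  stratum Mid: (1075/3450)²·141.23²/150 = 12.9105
  stratum High: (1075/3450)²·8.40²/56 = 0.122335
V̂(ȳ_st) = 18.4823
SE(ȳ_st) = √18.4823 = 4.2991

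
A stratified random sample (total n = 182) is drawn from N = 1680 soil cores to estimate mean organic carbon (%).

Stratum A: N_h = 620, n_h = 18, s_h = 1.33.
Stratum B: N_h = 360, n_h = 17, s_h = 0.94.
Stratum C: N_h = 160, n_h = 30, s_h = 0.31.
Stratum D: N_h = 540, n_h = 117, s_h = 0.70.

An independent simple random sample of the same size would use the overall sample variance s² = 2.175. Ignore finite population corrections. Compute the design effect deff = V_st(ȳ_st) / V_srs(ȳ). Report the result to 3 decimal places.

deff ≈ 1.358

V̂(ȳ_st) = Σ W_h² s_h²/n_h, with W_h = N_h/N and N = 1680:
  stratum A: (620/1680)²·1.33²/18 = 0.0133843
  stratum B: (360/1680)²·0.94²/17 = 0.00238667
  stratum C: (160/1680)²·0.31²/30 = 2.90552e-05
  stratum D: (540/1680)²·0.70²/117 = 0.000432692
V_st = 0.0162327
V_srs = s²/n = 2.175/182 = 0.0119505
deff = V_st / V_srs = 0.0162327/0.0119505 = 1.3583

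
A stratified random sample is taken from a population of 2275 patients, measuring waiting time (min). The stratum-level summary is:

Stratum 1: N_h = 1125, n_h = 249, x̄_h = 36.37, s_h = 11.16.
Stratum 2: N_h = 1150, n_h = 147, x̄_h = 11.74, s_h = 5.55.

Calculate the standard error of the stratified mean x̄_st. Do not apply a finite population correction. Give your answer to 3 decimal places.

V̂(x̄_st) = Σ W_h² s_h²/n_h, with W_h = N_h/N and N = 2275:
  stratum 1: (1125/2275)²·11.16²/249 = 0.122313
  stratum 2: (1150/2275)²·5.55²/147 = 0.0535429
V̂(x̄_st) = 0.175855
SE(x̄_st) = √0.175855 = 0.419351

SE(x̄_st) ≈ 0.419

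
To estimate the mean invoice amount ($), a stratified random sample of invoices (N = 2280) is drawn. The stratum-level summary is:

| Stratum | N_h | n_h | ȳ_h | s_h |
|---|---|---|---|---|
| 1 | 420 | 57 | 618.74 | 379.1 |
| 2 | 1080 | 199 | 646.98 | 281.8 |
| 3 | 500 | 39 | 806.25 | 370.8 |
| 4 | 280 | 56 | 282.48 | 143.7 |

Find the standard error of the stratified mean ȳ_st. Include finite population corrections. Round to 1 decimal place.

V̂(ȳ_st) = Σ W_h² (1 − n_h/N_h) s_h²/n_h, with W_h = N_h/N and N = 2280:
  stratum 1: (420/2280)²·(1 − 57/420)·379.1²/57 = 73.9467
  stratum 2: (1080/2280)²·(1 − 199/1080)·281.8²/199 = 73.0397
  stratum 3: (500/2280)²·(1 − 39/500)·370.8²/39 = 156.321
  stratum 4: (280/2280)²·(1 − 56/280)·143.7²/56 = 4.44899
V̂(ȳ_st) = 307.756
SE(ȳ_st) = √307.756 = 17.543

SE(ȳ_st) ≈ 17.5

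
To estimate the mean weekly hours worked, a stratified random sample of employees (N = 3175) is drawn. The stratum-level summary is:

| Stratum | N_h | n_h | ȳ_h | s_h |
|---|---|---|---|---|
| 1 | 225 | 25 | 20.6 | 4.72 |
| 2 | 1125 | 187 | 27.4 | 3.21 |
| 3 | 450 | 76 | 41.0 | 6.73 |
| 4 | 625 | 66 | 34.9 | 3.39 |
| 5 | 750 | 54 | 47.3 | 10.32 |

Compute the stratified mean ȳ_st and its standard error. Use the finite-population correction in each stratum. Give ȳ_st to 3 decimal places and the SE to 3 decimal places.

ȳ_st ≈ 35.023, SE ≈ 0.358

ȳ_st = Σ W_h ȳ_h = (225·20.6 + 1125·27.4 + 450·41.0 + 625·34.9 + 750·47.3)/3175 = 35.02283
V̂(ȳ_st) = Σ W_h² (1 − n_h/N_h) s_h²/n_h, with W_h = N_h/N and N = 3175:
  stratum 1: (225/3175)²·(1 − 25/225)·4.72²/25 = 0.00397804
  stratum 2: (1125/3175)²·(1 − 187/1125)·3.21²/187 = 0.00576815
  stratum 3: (450/3175)²·(1 − 76/450)·6.73²/76 = 0.00994977
  stratum 4: (625/3175)²·(1 − 66/625)·3.39²/66 = 0.00603476
  stratum 5: (750/3175)²·(1 − 54/750)·10.32²/54 = 0.102129
V̂(ȳ_st) = 0.12786
SE(ȳ_st) = √0.12786 = 0.357575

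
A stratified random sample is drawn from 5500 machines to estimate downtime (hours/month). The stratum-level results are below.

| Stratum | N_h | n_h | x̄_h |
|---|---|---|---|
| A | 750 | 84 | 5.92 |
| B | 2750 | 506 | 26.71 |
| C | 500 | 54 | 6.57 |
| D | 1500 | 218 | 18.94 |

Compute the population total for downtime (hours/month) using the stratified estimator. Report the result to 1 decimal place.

τ̂_st = Σ N_h x̄_h = 750·5.92 + 2750·26.71 + 500·6.57 + 1500·18.94 = 109587.5

τ̂_st ≈ 109587.5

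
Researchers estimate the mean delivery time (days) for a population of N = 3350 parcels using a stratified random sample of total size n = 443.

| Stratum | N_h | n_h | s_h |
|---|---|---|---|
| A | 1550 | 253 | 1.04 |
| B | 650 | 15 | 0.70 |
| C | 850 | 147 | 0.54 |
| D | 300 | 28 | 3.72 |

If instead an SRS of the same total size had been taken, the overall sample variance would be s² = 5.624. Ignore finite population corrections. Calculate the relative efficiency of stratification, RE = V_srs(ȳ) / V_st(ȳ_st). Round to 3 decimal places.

RE ≈ 2.036

V̂(ȳ_st) = Σ W_h² s_h²/n_h, with W_h = N_h/N and N = 3350:
  stratum A: (1550/3350)²·1.04²/253 = 0.000915208
  stratum B: (650/3350)²·0.70²/15 = 0.00122982
  stratum C: (850/3350)²·0.54²/147 = 0.000127708
  stratum D: (300/3350)²·3.72²/28 = 0.00396352
V_st = 0.00623625
V_srs = s²/n = 5.624/443 = 0.0126953
Relative efficiency = V_srs / V_st = 0.0126953/0.00623625 = 2.0357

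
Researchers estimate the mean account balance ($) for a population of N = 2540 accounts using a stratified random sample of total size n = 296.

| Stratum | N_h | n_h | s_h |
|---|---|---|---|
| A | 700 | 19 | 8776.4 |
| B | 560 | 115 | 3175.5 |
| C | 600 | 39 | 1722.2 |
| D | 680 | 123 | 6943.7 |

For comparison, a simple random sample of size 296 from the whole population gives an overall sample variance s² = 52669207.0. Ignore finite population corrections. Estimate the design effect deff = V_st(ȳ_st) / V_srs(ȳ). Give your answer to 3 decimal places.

deff ≈ 1.936

V̂(ȳ_st) = Σ W_h² s_h²/n_h, with W_h = N_h/N and N = 2540:
  stratum A: (700/2540)²·8776.4²/19 = 307899
  stratum B: (560/2540)²·3175.5²/115 = 4262.21
  stratum C: (600/2540)²·1722.2²/39 = 4243.63
  stratum D: (680/2540)²·6943.7²/123 = 28094.9
V_st = 344499
V_srs = s²/n = 52669207.0/296 = 177937
deff = V_st / V_srs = 344499/177937 = 1.9361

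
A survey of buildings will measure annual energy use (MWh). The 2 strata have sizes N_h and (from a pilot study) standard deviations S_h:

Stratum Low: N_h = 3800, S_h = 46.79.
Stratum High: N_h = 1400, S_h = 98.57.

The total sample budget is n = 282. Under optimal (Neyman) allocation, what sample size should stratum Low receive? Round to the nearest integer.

Neyman allocation: n_h = n · N_h S_h / Σ N_i S_i, with n = 282.
  stratum Low: N_h·S_h = 3800·46.79 = 177802.00
  stratum High: N_h·S_h = 1400·98.57 = 137998.00
Σ N_h S_h = 315800.00
n for stratum Low = 282·177802.00/315800.00 = 158.772 → 159

159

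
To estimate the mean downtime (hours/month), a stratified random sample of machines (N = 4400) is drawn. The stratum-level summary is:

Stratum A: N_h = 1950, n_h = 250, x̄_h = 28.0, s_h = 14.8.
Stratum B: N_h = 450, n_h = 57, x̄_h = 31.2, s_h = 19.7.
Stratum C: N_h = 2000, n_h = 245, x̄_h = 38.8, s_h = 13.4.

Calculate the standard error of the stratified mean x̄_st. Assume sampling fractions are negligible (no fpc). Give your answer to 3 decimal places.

SE(x̄_st) ≈ 0.628

V̂(x̄_st) = Σ W_h² s_h²/n_h, with W_h = N_h/N and N = 4400:
  stratum A: (1950/4400)²·14.8²/250 = 0.172087
  stratum B: (450/4400)²·19.7²/57 = 0.0712159
  stratum C: (2000/4400)²·13.4²/245 = 0.151425
V̂(x̄_st) = 0.394728
SE(x̄_st) = √0.394728 = 0.628274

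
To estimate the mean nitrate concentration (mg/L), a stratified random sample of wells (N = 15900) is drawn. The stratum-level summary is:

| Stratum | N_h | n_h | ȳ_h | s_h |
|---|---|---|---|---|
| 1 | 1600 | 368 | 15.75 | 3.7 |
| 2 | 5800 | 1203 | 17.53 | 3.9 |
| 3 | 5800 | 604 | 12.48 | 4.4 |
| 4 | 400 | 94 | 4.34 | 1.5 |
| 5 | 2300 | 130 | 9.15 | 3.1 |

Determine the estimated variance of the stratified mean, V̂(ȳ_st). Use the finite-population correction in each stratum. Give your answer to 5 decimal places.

V̂(ȳ_st) ≈ 0.00692

V̂(ȳ_st) = Σ W_h² (1 − n_h/N_h) s_h²/n_h, with W_h = N_h/N and N = 15900:
  stratum 1: (1600/15900)²·(1 − 368/1600)·3.7²/368 = 0.000290063
  stratum 2: (5800/15900)²·(1 − 1203/5800)·3.9²/1203 = 0.00133343
  stratum 3: (5800/15900)²·(1 − 604/5800)·4.4²/604 = 0.00382095
  stratum 4: (400/15900)²·(1 − 94/400)·1.5²/94 = 1.15889e-05
  stratum 5: (2300/15900)²·(1 − 130/2300)·3.1²/130 = 0.0014594
V̂(ȳ_st) = 0.00691543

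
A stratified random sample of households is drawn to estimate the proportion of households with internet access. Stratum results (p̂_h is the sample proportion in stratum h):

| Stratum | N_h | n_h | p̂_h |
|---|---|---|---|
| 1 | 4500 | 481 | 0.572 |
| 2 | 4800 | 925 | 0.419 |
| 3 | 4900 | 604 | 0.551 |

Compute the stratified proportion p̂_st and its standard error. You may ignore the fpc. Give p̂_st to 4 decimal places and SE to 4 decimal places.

p̂_st ≈ 0.5130, SE ≈ 0.0114

N = 14200; stratum weights W_h = N_h/N.
p̂_st = Σ W_h p̂_h = (4500·0.572 + 4800·0.419 + 4900·0.551)/14200 = 0.51304
V̂(p̂_st) = Σ W_h² p̂_h(1−p̂_h)/(n_h−1):
  stratum 1: (4500/14200)²·0.572·0.428/480 = 5.12209e-05
  stratum 2: (4800/14200)²·0.419·0.581/924 = 3.0104e-05
  stratum 3: (4900/14200)²·0.551·0.449/603 = 4.88535e-05
V̂(p̂_st) = 0.000130178; SE = √V̂ = 0.0114096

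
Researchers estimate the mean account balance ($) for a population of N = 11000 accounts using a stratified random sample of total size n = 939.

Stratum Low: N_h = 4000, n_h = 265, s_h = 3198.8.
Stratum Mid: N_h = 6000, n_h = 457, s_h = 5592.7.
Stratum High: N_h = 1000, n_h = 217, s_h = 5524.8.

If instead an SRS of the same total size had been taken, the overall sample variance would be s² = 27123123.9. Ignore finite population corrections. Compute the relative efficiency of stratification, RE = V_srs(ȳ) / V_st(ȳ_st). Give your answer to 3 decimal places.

RE ≈ 1.085

V̂(ȳ_st) = Σ W_h² s_h²/n_h, with W_h = N_h/N and N = 11000:
  stratum Low: (4000/11000)²·3198.8²/265 = 5105.79
  stratum Mid: (6000/11000)²·5592.7²/457 = 20363.1
  stratum High: (1000/11000)²·5524.8²/217 = 1162.49
V_st = 26631.4
V_srs = s²/n = 27123123.9/939 = 28885.1
Relative efficiency = V_srs / V_st = 28885.1/26631.4 = 1.0846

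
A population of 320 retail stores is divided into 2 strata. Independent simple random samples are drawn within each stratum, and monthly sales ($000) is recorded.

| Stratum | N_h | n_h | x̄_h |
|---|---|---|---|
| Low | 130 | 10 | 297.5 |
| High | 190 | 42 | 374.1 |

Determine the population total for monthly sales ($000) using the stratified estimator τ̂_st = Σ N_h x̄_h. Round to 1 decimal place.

τ̂_st = Σ N_h x̄_h = 130·297.5 + 190·374.1 = 109754.0

τ̂_st ≈ 109754.0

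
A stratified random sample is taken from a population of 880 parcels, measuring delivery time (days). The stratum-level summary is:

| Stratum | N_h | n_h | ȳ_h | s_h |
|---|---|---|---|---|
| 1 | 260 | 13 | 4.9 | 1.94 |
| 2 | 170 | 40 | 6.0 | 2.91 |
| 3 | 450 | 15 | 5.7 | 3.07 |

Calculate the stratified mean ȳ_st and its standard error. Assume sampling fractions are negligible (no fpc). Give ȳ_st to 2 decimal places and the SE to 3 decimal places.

ȳ_st = Σ W_h ȳ_h = (260·4.9 + 170·6.0 + 450·5.7)/880 = 5.52159
V̂(ȳ_st) = Σ W_h² s_h²/n_h, with W_h = N_h/N and N = 880:
  stratum 1: (260/880)²·1.94²/13 = 0.0252721
  stratum 2: (170/880)²·2.91²/40 = 0.00790057
  stratum 3: (450/880)²·3.07²/15 = 0.164303
V̂(ȳ_st) = 0.197476
SE(ȳ_st) = √0.197476 = 0.444382

ȳ_st ≈ 5.52, SE ≈ 0.444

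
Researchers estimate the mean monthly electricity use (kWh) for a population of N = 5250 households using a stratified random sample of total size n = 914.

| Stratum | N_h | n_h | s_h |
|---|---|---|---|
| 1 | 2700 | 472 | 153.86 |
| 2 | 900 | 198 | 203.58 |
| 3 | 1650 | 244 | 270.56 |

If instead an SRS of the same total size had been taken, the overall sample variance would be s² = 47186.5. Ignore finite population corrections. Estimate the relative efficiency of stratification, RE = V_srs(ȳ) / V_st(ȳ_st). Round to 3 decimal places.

V̂(ȳ_st) = Σ W_h² s_h²/n_h, with W_h = N_h/N and N = 5250:
  stratum 1: (2700/5250)²·153.86²/472 = 13.2653
  stratum 2: (900/5250)²·203.58²/198 = 6.15136
  stratum 3: (1650/5250)²·270.56²/244 = 29.6338
V_st = 49.0505
V_srs = s²/n = 47186.5/914 = 51.6264
Relative efficiency = V_srs / V_st = 51.6264/49.0505 = 1.0525

RE ≈ 1.053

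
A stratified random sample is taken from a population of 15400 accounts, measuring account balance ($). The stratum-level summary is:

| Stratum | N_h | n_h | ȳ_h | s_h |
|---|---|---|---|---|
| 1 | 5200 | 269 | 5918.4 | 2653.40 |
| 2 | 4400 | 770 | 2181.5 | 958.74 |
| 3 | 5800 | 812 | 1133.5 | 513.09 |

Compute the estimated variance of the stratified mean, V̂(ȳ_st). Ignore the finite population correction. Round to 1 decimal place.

V̂(ȳ_st) = Σ W_h² s_h²/n_h, with W_h = N_h/N and N = 15400:
  stratum 1: (5200/15400)²·2653.40²/269 = 2984.13
  stratum 2: (4400/15400)²·958.74²/770 = 97.4484
  stratum 3: (5800/15400)²·513.09²/812 = 45.9881
V̂(ȳ_st) = 3127.57

V̂(ȳ_st) ≈ 3127.6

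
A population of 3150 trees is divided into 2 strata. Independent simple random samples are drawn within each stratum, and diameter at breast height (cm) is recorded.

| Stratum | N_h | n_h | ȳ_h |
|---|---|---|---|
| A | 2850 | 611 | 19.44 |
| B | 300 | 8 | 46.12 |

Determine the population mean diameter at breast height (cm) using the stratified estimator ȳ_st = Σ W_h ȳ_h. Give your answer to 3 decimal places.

ȳ_st ≈ 21.981

N = Σ N_h = 3150. Stratum weights W_h = N_h/N.
ȳ_st = (2850·19.44 + 300·46.12) / 3150 = 21.98095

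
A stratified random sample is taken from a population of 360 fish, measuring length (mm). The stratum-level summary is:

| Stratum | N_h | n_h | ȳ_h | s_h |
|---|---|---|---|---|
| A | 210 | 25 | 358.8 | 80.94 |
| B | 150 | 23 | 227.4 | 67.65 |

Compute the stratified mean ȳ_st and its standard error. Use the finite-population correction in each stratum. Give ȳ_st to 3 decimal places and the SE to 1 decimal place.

ȳ_st = Σ W_h ȳ_h = (210·358.8 + 150·227.4)/360 = 304.05000
V̂(ȳ_st) = Σ W_h² (1 − n_h/N_h) s_h²/n_h, with W_h = N_h/N and N = 360:
  stratum A: (210/360)²·(1 − 25/210)·80.94²/25 = 78.5547
  stratum B: (150/360)²·(1 − 23/150)·67.65²/23 = 29.2481
V̂(ȳ_st) = 107.803
SE(ȳ_st) = √107.803 = 10.3828

ȳ_st ≈ 304.050, SE ≈ 10.4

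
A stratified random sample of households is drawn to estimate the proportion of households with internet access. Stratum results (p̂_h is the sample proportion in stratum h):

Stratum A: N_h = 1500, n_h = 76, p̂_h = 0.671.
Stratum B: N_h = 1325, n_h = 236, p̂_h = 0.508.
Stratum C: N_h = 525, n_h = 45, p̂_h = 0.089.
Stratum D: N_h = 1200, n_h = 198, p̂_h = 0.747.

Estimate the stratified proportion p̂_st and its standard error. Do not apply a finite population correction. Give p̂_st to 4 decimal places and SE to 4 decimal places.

p̂_st ≈ 0.5764, SE ≈ 0.0224

N = 4550; stratum weights W_h = N_h/N.
p̂_st = Σ W_h p̂_h = (1500·0.671 + 1325·0.508 + 525·0.089 + 1200·0.747)/4550 = 0.57642
V̂(p̂_st) = Σ W_h² p̂_h(1−p̂_h)/(n_h−1):
  stratum A: (1500/4550)²·0.671·0.329/75 = 0.000319902
  stratum B: (1325/4550)²·0.508·0.492/235 = 9.01924e-05
  stratum C: (525/4550)²·0.089·0.911/44 = 2.4533e-05
  stratum D: (1200/4550)²·0.747·0.253/197 = 6.6729e-05
V̂(p̂_st) = 0.000501356; SE = √V̂ = 0.022391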